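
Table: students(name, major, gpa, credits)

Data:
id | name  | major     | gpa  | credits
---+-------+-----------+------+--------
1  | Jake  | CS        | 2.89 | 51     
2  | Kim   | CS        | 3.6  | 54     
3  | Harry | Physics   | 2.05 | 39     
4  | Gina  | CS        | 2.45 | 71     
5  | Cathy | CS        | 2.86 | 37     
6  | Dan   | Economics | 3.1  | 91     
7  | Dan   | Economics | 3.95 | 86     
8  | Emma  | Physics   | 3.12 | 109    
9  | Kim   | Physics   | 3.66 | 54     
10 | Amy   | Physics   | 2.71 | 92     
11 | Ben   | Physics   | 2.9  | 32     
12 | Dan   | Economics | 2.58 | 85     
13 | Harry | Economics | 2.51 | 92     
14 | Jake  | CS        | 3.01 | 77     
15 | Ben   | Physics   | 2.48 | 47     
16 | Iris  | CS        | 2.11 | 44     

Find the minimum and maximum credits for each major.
SELECT major, MIN(credits), MAX(credits)
FROM students
GROUP BY major

Result:
  CS: min=37, max=77
  Economics: min=85, max=92
  Physics: min=32, max=109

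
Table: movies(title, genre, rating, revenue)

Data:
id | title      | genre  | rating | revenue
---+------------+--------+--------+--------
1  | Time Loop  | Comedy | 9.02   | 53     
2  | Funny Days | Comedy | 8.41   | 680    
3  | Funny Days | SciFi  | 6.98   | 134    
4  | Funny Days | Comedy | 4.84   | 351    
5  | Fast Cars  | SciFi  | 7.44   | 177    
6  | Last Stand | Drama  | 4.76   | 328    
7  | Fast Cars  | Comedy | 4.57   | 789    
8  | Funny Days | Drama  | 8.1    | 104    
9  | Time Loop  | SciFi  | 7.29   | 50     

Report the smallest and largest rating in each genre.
SELECT genre, MIN(rating), MAX(rating)
FROM movies
GROUP BY genre

Result:
  Comedy: min=4.57, max=9.02
  Drama: min=4.76, max=8.10
  SciFi: min=6.98, max=7.44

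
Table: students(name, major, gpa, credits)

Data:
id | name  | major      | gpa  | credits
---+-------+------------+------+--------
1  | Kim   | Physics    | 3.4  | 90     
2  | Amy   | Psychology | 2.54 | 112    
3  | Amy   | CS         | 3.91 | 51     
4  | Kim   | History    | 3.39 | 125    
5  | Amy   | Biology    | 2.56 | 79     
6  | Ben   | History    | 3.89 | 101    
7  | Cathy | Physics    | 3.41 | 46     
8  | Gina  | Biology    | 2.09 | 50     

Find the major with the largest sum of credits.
SELECT major, SUM(credits) as val
FROM students
GROUP BY major
ORDER BY val DESC
LIMIT 1

Result: History with sum(credits) = 226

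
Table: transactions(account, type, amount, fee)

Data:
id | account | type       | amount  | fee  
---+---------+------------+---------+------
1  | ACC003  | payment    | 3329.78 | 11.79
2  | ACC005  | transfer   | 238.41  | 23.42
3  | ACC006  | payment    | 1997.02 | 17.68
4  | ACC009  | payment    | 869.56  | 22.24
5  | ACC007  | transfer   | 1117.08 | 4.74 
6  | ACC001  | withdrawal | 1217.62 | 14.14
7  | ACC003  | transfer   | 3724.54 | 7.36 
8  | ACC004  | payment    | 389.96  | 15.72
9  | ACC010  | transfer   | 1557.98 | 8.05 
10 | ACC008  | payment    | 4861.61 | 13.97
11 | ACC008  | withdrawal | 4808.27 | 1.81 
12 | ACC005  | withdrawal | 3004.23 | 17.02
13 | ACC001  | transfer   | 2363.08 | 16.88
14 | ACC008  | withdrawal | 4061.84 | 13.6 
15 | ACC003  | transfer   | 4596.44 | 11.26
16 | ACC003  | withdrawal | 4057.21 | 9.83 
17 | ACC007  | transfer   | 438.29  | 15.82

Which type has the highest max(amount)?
SELECT type, MAX(amount) as val
FROM transactions
GROUP BY type
ORDER BY val DESC
LIMIT 1

Result: payment with max(amount) = 4861.61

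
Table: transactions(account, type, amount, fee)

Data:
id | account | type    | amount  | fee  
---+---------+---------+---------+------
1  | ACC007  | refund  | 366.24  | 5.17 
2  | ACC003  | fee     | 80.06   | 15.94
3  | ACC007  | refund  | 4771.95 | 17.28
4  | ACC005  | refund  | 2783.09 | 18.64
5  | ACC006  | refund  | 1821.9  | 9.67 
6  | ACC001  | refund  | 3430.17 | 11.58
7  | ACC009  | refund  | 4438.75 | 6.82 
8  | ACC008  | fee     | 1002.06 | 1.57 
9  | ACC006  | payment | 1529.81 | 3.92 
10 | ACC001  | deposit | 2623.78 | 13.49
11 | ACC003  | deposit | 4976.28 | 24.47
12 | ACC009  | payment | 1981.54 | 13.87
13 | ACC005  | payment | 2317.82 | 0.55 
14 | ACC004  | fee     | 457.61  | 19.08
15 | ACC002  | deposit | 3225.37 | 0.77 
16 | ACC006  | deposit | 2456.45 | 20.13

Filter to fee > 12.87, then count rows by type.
SELECT type, COUNT(*)
FROM transactions
WHERE fee > 12.87
GROUP BY type

Note: WHERE filters rows before grouping.

Result:
  deposit: 3
  fee: 2
  payment: 1
  refund: 2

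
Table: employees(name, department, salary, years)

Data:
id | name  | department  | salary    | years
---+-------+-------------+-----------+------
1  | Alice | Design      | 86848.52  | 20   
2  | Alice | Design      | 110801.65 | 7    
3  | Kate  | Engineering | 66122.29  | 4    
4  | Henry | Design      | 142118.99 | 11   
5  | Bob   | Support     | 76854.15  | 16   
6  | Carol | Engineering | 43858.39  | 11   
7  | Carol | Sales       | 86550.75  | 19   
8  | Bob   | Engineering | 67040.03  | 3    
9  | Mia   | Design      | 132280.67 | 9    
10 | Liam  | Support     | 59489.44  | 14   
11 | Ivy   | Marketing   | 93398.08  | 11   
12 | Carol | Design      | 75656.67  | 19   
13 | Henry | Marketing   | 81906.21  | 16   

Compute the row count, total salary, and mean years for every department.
SELECT department,
       COUNT(*) as cnt,
       SUM(salary) as total_salary,
       AVG(years) as avg_years
FROM employees
GROUP BY department

Result:
  Design: 5 records, 547706.50 total salary, 13.20 avg years
  Engineering: 3 records, 177020.71 total salary, 6.00 avg years
  Marketing: 2 records, 175304.29 total salary, 13.50 avg years
  Sales: 1 records, 86550.75 total salary, 19.00 avg years
  Support: 2 records, 136343.59 total salary, 15.00 avg years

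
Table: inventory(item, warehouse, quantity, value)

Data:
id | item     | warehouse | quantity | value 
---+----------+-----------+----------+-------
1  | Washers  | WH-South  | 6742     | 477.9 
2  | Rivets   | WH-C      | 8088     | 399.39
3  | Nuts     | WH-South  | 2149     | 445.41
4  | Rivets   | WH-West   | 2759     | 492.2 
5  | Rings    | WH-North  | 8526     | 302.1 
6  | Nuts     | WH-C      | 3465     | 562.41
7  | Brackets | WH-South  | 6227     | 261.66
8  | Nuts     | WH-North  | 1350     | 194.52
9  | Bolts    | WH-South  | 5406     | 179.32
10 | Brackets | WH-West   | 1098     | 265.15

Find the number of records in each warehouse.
SELECT warehouse, COUNT(*) as count
FROM inventory
GROUP BY warehouse

Result:
  WH-C: 2
  WH-North: 2
  WH-South: 4
  WH-West: 2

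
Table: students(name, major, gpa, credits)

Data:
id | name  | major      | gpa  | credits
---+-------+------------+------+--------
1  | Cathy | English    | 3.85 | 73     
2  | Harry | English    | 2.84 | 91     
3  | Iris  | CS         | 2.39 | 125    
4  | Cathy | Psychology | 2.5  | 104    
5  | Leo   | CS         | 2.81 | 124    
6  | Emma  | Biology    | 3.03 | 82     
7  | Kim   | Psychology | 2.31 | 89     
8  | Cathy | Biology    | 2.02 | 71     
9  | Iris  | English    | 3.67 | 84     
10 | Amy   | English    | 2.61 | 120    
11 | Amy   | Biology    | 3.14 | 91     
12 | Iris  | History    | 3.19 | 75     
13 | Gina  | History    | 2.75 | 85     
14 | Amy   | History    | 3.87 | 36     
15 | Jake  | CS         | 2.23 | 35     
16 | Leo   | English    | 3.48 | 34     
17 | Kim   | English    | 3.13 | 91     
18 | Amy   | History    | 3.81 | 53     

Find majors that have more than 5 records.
SELECT major, COUNT(*) as cnt
FROM students
GROUP BY major
HAVING COUNT(*) > 5

Result:
  English: 6

Note: HAVING filters groups after aggregation, WHERE filters rows before.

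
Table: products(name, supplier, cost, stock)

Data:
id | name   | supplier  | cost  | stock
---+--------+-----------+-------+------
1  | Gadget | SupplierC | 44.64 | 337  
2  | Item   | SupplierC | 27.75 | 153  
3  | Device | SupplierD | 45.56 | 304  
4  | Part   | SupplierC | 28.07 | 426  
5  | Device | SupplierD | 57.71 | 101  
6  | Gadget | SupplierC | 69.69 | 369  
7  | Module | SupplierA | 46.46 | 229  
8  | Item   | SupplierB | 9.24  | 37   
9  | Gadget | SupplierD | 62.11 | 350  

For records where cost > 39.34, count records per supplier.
SELECT supplier, COUNT(*)
FROM products
WHERE cost > 39.34
GROUP BY supplier

Note: WHERE filters rows before grouping.

Result:
  SupplierA: 1
  SupplierC: 2
  SupplierD: 3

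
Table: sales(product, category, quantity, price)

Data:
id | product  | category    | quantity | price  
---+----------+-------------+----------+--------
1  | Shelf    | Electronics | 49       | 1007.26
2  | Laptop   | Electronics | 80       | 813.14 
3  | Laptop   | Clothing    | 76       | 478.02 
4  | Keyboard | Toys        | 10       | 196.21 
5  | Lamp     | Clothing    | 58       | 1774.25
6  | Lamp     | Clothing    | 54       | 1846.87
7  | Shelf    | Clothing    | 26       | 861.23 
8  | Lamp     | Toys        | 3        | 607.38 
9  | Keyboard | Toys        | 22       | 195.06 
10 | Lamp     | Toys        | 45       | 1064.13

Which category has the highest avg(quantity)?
SELECT category, AVG(quantity) as val
FROM sales
GROUP BY category
ORDER BY val DESC
LIMIT 1

Result: Electronics with avg(quantity) = 64.50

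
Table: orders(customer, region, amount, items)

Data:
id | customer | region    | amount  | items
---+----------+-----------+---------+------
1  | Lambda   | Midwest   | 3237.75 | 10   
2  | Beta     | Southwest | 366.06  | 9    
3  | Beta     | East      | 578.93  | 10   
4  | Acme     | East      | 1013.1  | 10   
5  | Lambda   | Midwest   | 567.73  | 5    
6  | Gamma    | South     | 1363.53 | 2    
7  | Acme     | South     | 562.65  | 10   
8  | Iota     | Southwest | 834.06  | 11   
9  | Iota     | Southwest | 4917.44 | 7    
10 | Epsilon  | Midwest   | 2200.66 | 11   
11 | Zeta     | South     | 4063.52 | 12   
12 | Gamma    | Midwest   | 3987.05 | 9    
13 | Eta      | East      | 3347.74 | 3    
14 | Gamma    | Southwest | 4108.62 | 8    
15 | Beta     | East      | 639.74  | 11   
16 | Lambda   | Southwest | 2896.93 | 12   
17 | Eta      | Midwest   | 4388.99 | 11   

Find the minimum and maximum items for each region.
SELECT region, MIN(items), MAX(items)
FROM orders
GROUP BY region

Result:
  East: min=3, max=11
  Midwest: min=5, max=11
  South: min=2, max=12
  Southwest: min=7, max=12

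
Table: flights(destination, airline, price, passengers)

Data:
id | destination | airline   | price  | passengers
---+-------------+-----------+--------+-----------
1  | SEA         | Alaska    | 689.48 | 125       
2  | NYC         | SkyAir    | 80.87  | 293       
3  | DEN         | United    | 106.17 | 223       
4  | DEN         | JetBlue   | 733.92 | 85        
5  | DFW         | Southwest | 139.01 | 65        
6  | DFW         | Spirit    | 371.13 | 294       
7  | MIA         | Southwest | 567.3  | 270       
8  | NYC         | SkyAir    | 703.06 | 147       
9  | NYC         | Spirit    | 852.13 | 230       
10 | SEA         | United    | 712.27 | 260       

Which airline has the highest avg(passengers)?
SELECT airline, AVG(passengers) as val
FROM flights
GROUP BY airline
ORDER BY val DESC
LIMIT 1

Result: Spirit with avg(passengers) = 262.00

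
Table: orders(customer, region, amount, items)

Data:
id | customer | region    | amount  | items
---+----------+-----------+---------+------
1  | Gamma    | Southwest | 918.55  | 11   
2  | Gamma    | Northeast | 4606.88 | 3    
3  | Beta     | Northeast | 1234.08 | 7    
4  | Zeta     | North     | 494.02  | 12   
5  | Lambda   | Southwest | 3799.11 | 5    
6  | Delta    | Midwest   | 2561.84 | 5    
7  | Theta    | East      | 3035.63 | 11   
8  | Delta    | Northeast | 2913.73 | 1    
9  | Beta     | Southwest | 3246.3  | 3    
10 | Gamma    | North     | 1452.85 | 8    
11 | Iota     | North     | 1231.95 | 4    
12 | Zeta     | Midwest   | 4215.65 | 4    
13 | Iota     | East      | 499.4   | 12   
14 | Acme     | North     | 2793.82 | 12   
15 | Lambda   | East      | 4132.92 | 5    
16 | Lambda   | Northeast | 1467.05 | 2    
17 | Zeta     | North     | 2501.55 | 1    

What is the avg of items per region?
SELECT region, AVG(items) as result
FROM orders
GROUP BY region

Result:
  East: 9.33
  Midwest: 4.50
  North: 7.40
  Northeast: 3.25
  Southwest: 6.33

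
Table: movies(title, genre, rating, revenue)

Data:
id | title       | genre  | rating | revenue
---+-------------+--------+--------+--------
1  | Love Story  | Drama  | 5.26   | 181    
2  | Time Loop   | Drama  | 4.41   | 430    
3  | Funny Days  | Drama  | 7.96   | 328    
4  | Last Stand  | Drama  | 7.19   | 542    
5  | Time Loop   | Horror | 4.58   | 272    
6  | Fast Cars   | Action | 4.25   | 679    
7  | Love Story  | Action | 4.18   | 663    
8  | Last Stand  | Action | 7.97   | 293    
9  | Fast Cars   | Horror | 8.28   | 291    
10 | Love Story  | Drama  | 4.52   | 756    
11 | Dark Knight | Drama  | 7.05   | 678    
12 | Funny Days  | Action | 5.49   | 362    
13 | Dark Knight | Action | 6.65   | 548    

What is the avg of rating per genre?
SELECT genre, AVG(rating) as result
FROM movies
GROUP BY genre

Result:
  Action: 5.71
  Drama: 6.07
  Horror: 6.43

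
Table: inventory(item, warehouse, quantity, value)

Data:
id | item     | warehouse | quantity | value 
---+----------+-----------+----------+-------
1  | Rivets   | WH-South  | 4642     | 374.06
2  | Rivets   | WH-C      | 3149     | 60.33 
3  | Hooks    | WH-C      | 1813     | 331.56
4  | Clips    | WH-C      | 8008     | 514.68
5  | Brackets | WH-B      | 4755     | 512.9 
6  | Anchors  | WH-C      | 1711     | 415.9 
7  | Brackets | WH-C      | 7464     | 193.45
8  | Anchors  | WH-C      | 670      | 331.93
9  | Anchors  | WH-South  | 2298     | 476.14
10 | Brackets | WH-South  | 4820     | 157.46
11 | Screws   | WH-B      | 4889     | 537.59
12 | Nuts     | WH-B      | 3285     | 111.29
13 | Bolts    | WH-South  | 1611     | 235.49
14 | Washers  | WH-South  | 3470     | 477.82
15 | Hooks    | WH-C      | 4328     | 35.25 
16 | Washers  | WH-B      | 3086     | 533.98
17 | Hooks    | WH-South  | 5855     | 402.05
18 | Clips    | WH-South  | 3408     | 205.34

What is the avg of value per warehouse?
SELECT warehouse, AVG(value) as result
FROM inventory
GROUP BY warehouse

Result:
  WH-B: 423.94
  WH-C: 269.01
  WH-South: 332.62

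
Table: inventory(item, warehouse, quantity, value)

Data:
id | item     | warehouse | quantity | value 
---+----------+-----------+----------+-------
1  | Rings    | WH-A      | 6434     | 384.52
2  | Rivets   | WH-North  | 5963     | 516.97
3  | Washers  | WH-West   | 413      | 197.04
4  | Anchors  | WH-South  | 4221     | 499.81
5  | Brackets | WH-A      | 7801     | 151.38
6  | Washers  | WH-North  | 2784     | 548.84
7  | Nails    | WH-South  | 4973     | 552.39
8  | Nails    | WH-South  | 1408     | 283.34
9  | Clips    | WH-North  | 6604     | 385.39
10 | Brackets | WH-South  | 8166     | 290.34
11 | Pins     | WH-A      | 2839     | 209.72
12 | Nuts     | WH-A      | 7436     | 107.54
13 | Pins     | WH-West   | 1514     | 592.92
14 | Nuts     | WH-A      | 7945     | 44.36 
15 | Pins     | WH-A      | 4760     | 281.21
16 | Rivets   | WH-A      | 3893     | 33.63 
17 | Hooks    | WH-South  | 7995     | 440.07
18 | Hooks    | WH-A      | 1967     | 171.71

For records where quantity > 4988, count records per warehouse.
SELECT warehouse, COUNT(*)
FROM inventory
WHERE quantity > 4988
GROUP BY warehouse

Note: WHERE filters rows before grouping.

Result:
  WH-A: 4
  WH-North: 2
  WH-South: 2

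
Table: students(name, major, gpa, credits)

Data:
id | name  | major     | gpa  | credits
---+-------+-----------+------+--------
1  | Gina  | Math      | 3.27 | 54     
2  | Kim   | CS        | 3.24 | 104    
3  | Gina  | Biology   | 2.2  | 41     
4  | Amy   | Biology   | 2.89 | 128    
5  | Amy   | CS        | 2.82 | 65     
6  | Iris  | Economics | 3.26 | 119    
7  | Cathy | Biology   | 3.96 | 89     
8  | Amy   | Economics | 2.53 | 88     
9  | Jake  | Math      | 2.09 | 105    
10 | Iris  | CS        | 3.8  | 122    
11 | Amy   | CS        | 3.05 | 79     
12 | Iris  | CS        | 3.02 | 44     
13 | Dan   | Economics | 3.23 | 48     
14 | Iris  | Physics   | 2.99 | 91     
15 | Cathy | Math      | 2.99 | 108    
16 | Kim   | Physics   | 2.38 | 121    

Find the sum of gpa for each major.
SELECT major, SUM(gpa) as result
FROM students
GROUP BY major

Result:
  Biology: 9.05
  CS: 15.93
  Economics: 9.02
  Math: 8.35
  Physics: 5.37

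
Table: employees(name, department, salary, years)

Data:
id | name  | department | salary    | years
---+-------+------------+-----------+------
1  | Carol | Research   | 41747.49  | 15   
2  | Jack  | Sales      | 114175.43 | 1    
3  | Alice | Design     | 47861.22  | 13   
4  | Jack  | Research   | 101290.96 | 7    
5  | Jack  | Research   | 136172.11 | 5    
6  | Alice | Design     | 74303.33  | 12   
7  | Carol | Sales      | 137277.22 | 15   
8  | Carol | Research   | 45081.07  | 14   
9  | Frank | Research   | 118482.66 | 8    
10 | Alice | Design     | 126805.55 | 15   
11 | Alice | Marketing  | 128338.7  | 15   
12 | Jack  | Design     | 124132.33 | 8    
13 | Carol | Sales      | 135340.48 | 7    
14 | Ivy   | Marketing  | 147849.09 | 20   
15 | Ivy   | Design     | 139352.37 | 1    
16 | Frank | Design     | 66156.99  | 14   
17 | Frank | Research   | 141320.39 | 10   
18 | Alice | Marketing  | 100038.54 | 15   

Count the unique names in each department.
SELECT department, COUNT(DISTINCT name)
FROM employees
GROUP BY department

Result:
  Design: 4 distinct
  Marketing: 2 distinct
  Research: 3 distinct
  Sales: 2 distinct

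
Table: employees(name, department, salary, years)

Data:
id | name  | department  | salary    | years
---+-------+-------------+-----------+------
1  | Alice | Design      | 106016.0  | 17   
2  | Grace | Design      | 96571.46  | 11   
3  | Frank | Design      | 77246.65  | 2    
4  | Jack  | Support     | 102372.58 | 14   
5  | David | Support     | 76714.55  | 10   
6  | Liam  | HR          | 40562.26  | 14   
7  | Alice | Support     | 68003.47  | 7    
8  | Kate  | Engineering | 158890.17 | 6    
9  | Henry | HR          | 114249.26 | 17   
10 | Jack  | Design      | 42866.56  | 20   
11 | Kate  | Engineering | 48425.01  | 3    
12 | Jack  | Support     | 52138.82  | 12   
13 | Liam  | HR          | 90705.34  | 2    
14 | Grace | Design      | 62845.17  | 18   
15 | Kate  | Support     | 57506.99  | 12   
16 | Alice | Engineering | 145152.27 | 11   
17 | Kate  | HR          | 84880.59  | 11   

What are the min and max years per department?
SELECT department, MIN(years), MAX(years)
FROM employees
GROUP BY department

Result:
  Design: min=2, max=20
  Engineering: min=3, max=11
  HR: min=2, max=17
  Support: min=7, max=14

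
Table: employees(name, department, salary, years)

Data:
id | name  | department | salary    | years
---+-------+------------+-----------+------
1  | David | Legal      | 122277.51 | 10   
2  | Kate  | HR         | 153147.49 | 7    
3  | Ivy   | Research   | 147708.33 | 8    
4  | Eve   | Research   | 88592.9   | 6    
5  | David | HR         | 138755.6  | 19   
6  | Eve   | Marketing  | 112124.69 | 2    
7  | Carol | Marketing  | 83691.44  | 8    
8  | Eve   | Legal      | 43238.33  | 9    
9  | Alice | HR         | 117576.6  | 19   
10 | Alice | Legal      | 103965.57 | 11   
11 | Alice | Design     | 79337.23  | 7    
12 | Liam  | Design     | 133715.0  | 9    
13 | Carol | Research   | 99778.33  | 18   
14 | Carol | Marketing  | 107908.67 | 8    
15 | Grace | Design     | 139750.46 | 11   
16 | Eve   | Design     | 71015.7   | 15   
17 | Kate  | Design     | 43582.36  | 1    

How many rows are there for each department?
SELECT department, COUNT(*) as count
FROM employees
GROUP BY department

Result:
  Design: 5
  HR: 3
  Legal: 3
  Marketing: 3
  Research: 3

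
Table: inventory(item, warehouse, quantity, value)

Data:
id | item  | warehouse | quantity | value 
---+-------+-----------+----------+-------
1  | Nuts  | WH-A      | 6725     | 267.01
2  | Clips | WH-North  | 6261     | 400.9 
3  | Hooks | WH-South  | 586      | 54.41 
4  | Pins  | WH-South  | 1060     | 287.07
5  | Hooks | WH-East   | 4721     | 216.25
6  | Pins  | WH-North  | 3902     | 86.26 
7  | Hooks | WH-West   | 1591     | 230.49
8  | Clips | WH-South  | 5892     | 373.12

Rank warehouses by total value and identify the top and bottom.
SELECT warehouse, SUM(value)
FROM inventory
GROUP BY warehouse
ORDER BY SUM(value)

All groups:
  WH-East: 216.25
  WH-West: 230.49
  WH-A: 267.01
  WH-North: 487.16
  WH-South: 714.60

Highest: WH-South (714.60)
Lowest: WH-East (216.25)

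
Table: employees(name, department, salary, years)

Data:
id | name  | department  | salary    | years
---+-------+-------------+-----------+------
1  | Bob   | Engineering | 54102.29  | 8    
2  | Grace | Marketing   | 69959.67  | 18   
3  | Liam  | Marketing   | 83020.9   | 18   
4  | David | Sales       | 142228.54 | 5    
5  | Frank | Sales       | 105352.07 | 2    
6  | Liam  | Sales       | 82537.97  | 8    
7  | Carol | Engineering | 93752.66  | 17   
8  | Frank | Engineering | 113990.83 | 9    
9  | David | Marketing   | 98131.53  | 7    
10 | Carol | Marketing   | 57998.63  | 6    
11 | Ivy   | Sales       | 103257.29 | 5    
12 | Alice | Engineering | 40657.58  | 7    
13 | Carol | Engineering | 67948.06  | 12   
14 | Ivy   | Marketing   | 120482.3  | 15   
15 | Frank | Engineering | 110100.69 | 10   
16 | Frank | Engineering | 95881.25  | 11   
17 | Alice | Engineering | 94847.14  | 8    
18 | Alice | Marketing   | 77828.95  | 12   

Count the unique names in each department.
SELECT department, COUNT(DISTINCT name)
FROM employees
GROUP BY department

Result:
  Engineering: 4 distinct
  Marketing: 6 distinct
  Sales: 4 distinct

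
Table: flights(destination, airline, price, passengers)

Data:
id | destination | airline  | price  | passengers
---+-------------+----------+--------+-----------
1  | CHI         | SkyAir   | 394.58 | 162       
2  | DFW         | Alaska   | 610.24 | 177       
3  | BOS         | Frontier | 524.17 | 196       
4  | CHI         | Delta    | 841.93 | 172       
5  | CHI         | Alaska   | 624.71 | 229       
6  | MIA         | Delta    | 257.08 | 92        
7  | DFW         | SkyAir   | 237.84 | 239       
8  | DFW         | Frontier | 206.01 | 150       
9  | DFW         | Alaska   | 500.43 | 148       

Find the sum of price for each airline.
SELECT airline, SUM(price) as result
FROM flights
GROUP BY airline

Result:
  Alaska: 1735.38
  Delta: 1099.01
  Frontier: 730.18
  SkyAir: 632.42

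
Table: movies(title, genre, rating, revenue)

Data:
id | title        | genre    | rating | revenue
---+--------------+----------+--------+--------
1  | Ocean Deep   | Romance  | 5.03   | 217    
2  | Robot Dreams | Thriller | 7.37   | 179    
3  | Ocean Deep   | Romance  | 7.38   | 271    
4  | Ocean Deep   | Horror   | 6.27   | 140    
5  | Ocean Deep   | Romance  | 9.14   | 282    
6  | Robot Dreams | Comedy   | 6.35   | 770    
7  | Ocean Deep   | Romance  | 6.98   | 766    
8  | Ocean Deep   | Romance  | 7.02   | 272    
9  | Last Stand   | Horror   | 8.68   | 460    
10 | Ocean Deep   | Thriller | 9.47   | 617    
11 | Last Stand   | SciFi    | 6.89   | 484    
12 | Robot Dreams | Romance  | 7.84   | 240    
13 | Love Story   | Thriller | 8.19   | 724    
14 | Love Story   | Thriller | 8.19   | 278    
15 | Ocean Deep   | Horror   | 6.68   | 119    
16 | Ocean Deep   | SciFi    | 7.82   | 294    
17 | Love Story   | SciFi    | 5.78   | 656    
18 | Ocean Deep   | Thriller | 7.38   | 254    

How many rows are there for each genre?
SELECT genre, COUNT(*) as count
FROM movies
GROUP BY genre

Result:
  Comedy: 1
  Horror: 3
  Romance: 6
  SciFi: 3
  Thriller: 5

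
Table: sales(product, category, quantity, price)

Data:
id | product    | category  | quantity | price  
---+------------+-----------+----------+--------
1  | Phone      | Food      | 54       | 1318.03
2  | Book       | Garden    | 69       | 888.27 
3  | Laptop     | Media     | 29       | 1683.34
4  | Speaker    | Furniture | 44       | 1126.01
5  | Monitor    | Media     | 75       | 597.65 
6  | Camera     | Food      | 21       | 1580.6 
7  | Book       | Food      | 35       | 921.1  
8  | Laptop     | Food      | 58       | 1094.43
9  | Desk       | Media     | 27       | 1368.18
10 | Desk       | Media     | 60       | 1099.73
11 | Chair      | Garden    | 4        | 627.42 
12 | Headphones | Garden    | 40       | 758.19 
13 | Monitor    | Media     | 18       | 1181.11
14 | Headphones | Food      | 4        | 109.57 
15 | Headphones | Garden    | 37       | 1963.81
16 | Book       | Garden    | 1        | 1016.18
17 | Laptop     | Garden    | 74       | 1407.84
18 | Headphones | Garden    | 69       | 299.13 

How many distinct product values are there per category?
SELECT category, COUNT(DISTINCT product)
FROM sales
GROUP BY category

Result:
  Food: 5 distinct
  Furniture: 1 distinct
  Garden: 4 distinct
  Media: 3 distinct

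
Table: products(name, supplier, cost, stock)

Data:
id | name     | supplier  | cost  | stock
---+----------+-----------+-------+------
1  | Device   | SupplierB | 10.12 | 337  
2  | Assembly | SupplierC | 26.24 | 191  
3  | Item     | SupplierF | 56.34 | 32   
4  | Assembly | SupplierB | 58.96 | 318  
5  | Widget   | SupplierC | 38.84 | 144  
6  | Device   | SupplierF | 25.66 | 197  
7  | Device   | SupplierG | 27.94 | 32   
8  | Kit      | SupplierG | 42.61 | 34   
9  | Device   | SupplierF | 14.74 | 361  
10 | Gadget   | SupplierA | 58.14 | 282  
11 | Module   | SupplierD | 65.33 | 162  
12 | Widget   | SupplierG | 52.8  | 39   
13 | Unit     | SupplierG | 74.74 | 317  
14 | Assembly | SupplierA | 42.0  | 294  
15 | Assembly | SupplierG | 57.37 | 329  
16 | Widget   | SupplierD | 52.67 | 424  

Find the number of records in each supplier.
SELECT supplier, COUNT(*) as count
FROM products
GROUP BY supplier

Result:
  SupplierA: 2
  SupplierB: 2
  SupplierC: 2
  SupplierD: 2
  SupplierF: 3
  SupplierG: 5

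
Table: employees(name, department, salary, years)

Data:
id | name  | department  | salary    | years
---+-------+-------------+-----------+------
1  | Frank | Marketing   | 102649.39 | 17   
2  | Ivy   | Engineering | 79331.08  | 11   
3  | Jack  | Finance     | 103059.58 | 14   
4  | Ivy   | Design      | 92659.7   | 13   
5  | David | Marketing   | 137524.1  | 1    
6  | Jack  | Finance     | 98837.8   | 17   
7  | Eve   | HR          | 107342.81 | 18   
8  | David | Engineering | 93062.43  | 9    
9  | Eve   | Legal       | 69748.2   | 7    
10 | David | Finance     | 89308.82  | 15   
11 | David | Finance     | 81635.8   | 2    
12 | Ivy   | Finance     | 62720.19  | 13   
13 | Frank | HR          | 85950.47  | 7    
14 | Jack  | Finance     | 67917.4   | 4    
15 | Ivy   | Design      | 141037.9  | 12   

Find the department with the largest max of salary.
SELECT department, MAX(salary) as val
FROM employees
GROUP BY department
ORDER BY val DESC
LIMIT 1

Result: Design with max(salary) = 141037.90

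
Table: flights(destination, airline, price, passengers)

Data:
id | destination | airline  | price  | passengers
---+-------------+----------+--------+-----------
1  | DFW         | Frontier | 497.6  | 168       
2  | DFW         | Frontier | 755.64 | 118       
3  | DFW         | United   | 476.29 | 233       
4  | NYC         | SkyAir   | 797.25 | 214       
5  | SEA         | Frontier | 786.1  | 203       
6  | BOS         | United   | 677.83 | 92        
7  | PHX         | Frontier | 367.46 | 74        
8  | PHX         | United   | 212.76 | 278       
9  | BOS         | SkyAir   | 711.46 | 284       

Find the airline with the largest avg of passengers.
SELECT airline, AVG(passengers) as val
FROM flights
GROUP BY airline
ORDER BY val DESC
LIMIT 1

Result: SkyAir with avg(passengers) = 249.00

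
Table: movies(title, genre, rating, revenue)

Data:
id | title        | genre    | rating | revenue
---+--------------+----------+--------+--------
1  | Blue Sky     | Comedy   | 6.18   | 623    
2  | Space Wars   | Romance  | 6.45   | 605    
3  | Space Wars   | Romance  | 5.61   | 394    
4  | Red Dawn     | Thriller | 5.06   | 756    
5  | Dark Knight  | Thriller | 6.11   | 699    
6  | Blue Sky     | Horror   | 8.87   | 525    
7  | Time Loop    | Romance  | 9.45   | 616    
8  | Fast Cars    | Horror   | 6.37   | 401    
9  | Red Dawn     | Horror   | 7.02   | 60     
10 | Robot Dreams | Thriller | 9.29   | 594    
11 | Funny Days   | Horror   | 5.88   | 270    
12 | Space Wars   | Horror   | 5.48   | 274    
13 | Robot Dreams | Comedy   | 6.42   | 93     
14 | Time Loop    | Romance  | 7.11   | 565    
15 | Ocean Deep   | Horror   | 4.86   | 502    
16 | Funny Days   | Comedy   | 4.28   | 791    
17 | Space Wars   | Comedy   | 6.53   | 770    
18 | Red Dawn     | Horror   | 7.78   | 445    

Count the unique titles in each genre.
SELECT genre, COUNT(DISTINCT title)
FROM movies
GROUP BY genre

Result:
  Comedy: 4 distinct
  Horror: 6 distinct
  Romance: 2 distinct
  Thriller: 3 distinct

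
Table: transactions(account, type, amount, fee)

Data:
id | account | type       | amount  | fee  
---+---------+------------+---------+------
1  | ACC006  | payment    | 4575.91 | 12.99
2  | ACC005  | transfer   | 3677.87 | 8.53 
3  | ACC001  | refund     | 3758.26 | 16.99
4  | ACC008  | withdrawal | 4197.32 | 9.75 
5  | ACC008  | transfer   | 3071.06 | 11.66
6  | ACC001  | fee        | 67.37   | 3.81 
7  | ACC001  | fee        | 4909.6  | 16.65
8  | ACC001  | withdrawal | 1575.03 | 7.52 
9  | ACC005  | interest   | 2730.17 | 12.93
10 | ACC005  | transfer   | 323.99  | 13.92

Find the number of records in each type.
SELECT type, COUNT(*) as count
FROM transactions
GROUP BY type

Result:
  fee: 2
  interest: 1
  payment: 1
  refund: 1
  transfer: 3
  withdrawal: 2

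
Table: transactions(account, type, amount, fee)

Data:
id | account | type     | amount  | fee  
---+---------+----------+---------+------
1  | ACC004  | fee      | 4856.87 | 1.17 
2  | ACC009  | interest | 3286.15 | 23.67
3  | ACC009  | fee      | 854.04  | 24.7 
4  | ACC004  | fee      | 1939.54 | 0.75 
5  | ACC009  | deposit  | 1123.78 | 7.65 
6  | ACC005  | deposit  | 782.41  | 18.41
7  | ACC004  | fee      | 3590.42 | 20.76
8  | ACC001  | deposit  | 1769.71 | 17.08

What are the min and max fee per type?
SELECT type, MIN(fee), MAX(fee)
FROM transactions
GROUP BY type

Result:
  deposit: min=7.65, max=18.41
  fee: min=0.75, max=24.70
  interest: min=23.67, max=23.67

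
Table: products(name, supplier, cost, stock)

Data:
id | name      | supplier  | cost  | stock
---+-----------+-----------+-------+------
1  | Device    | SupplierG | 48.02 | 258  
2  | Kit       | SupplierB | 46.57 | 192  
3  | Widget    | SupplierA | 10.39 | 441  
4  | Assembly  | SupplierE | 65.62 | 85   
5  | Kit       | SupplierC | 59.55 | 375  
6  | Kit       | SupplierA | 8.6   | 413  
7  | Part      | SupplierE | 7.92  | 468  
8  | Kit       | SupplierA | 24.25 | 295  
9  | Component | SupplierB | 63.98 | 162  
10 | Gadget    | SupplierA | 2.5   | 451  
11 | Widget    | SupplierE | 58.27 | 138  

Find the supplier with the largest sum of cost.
SELECT supplier, SUM(cost) as val
FROM products
GROUP BY supplier
ORDER BY val DESC
LIMIT 1

Result: SupplierE with sum(cost) = 131.81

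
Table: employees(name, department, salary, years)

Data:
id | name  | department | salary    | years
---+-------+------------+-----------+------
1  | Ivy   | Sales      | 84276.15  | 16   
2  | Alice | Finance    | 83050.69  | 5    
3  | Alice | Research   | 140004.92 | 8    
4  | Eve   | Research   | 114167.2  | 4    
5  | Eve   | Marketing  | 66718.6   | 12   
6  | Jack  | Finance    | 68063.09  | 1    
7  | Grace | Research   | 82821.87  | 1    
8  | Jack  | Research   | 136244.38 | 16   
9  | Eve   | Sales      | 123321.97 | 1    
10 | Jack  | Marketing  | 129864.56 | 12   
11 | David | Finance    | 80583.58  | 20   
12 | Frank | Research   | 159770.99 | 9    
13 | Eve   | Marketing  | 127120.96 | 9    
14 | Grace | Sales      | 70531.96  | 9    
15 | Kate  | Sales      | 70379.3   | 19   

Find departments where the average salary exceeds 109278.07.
SELECT department, AVG(salary)
FROM employees
GROUP BY department
HAVING AVG(salary) > 109278.07

Result:
  Research: avg=126601.87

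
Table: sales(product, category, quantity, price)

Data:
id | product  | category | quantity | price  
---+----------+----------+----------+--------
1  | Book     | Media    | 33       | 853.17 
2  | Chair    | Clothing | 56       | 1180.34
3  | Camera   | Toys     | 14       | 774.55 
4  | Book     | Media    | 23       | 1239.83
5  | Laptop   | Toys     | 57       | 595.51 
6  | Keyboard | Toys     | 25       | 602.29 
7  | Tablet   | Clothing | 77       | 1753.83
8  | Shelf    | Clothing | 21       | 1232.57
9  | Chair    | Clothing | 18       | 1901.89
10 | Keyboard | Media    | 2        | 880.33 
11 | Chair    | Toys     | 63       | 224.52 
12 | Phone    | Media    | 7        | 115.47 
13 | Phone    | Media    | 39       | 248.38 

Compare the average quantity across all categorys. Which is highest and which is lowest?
SELECT category, AVG(quantity)
FROM sales
GROUP BY category
ORDER BY AVG(quantity)

All groups:
  Media: 20.80
  Toys: 39.75
  Clothing: 43.00

Highest: Clothing (43.00)
Lowest: Media (20.80)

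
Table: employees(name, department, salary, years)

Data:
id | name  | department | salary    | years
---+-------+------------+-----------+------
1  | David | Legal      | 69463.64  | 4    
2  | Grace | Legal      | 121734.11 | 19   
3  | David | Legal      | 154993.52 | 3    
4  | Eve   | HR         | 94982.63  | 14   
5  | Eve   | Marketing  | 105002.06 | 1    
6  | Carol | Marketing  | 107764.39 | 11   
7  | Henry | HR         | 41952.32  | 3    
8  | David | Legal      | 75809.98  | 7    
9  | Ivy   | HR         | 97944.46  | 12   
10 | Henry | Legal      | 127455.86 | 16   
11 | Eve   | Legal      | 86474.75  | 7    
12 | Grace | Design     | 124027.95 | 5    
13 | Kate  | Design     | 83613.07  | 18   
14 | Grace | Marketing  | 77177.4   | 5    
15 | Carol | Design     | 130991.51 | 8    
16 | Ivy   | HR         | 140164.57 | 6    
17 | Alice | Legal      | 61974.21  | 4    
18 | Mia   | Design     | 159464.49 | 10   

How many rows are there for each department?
SELECT department, COUNT(*) as count
FROM employees
GROUP BY department

Result:
  Design: 4
  HR: 4
  Legal: 7
  Marketing: 3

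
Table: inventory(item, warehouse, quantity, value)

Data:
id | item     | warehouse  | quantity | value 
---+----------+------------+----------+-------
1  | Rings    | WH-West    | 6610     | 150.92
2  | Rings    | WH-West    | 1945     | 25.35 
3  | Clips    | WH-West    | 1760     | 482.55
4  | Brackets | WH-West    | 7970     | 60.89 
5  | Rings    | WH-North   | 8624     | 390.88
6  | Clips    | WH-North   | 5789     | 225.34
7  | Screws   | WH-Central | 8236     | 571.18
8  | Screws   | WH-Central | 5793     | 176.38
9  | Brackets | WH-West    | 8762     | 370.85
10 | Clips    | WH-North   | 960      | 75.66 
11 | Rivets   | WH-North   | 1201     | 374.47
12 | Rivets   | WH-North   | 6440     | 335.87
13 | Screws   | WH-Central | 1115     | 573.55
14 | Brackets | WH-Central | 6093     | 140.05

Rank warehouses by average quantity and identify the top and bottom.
SELECT warehouse, AVG(quantity)
FROM inventory
GROUP BY warehouse
ORDER BY AVG(quantity)

All groups:
  WH-North: 4602.80
  WH-Central: 5309.25
  WH-West: 5409.40

Highest: WH-West (5409.40)
Lowest: WH-North (4602.80)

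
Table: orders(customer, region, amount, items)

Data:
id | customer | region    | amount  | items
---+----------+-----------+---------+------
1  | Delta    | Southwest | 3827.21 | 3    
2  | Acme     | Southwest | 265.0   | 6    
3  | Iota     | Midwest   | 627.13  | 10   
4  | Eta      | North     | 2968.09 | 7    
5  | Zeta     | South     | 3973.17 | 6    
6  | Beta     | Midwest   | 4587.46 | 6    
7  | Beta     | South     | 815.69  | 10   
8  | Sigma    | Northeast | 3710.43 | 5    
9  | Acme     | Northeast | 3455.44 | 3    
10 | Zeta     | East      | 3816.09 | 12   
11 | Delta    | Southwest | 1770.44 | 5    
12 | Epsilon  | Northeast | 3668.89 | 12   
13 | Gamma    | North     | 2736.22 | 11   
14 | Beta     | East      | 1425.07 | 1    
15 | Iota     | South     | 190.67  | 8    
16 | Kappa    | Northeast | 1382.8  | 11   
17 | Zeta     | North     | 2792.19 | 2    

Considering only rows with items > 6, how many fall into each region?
SELECT region, COUNT(*)
FROM orders
WHERE items > 6
GROUP BY region

Note: WHERE filters rows before grouping.

Result:
  East: 1
  Midwest: 1
  North: 2
  Northeast: 2
  South: 2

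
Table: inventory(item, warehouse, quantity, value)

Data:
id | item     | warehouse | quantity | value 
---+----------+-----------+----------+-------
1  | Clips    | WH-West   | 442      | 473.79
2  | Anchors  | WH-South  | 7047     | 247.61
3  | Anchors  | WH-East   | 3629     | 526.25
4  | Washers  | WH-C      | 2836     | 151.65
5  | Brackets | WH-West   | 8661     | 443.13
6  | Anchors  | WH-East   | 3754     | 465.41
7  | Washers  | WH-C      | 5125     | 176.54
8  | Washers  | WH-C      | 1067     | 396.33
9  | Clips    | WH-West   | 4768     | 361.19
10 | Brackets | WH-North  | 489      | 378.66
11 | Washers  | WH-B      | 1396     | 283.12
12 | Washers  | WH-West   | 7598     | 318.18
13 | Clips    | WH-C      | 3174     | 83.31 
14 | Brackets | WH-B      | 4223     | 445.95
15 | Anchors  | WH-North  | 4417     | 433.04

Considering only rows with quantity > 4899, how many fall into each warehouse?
SELECT warehouse, COUNT(*)
FROM inventory
WHERE quantity > 4899
GROUP BY warehouse

Note: WHERE filters rows before grouping.

Result:
  WH-C: 1
  WH-South: 1
  WH-West: 2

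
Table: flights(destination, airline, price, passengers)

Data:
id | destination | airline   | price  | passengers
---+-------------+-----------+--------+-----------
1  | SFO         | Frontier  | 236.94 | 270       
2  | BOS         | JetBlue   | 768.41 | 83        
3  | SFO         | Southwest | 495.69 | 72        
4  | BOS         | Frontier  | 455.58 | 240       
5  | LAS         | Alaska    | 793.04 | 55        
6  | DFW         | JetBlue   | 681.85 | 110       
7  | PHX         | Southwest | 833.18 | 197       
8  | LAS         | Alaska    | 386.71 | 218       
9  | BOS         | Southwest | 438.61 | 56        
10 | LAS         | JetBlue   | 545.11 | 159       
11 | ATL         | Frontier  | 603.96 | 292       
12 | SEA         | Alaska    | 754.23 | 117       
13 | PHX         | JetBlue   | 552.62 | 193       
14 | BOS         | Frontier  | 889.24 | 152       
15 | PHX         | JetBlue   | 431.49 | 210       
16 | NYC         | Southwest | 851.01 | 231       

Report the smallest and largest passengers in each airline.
SELECT airline, MIN(passengers), MAX(passengers)
FROM flights
GROUP BY airline

Result:
  Alaska: min=55, max=218
  Frontier: min=152, max=292
  JetBlue: min=83, max=210
  Southwest: min=56, max=231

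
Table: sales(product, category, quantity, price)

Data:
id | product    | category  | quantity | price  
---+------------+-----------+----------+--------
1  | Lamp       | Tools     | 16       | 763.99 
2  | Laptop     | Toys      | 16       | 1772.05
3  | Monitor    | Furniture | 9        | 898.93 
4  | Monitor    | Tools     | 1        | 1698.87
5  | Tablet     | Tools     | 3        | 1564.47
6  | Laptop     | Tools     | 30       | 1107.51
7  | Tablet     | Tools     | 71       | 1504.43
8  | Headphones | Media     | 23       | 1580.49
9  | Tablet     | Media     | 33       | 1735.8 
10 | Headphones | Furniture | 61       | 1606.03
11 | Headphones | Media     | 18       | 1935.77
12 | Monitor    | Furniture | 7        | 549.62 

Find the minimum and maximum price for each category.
SELECT category, MIN(price), MAX(price)
FROM sales
GROUP BY category

Result:
  Furniture: min=549.62, max=1606.03
  Media: min=1580.49, max=1935.77
  Tools: min=763.99, max=1698.87
  Toys: min=1772.05, max=1772.05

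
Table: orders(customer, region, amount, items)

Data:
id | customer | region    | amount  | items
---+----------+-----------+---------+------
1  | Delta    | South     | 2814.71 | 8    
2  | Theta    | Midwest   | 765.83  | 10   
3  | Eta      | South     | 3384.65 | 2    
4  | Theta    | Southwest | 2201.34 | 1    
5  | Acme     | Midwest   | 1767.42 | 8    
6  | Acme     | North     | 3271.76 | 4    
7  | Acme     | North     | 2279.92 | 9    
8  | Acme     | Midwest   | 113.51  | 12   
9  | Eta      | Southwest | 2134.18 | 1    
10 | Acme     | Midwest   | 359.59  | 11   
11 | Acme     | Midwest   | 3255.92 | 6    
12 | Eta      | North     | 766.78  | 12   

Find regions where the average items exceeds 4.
SELECT region, AVG(items)
FROM orders
GROUP BY region
HAVING AVG(items) > 4

Result:
  Midwest: avg=9.40
  North: avg=8.33
  South: avg=5.00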